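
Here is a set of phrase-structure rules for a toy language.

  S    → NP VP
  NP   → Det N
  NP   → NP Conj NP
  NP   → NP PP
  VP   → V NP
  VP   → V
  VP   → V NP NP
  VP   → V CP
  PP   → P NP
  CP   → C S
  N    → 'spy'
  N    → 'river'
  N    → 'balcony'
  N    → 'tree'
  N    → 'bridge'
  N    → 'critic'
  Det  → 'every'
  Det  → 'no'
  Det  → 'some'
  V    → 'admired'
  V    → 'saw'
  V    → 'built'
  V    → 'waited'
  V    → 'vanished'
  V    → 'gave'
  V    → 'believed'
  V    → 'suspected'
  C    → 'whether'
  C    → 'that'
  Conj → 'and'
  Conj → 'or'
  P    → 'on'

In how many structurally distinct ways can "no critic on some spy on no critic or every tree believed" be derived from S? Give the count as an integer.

5

Two of the 5 distinct bracketings:
[S [NP [NP [NP [Det no] [N critic]] [PP [P on] [NP [NP [Det some] [N spy]] [PP [P on] [NP [Det no] [N critic]]]]]] [Conj or] [NP [Det every] [N tree]]] [VP [V believed]]]
[S [NP [NP [NP [NP [Det no] [N critic]] [PP [P on] [NP [Det some] [N spy]]]] [PP [P on] [NP [Det no] [N critic]]]] [Conj or] [NP [Det every] [N tree]]] [VP [V believed]]]
The trees differ in how a recursive rule is bracketed over the same span.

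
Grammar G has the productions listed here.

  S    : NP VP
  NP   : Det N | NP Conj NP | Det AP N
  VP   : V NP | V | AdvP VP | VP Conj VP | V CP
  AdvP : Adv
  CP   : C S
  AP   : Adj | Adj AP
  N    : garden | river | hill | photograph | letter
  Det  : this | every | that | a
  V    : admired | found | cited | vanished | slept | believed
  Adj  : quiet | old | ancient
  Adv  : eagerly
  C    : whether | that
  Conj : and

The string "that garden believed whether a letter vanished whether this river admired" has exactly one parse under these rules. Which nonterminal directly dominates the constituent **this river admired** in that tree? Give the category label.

CP

S
  NP
    Det: that
    N: garden
  VP
    V: believed
    CP
      C: whether
      S
        NP
          Det: a
          N: letter
        VP
          V: vanished
          CP
            C: whether
            S
              NP
                Det: this
                N: river
              VP
                V: admired
The span 'this river admired' is the S node built by S → NP VP.
Its mother is the CP built by CP → C S.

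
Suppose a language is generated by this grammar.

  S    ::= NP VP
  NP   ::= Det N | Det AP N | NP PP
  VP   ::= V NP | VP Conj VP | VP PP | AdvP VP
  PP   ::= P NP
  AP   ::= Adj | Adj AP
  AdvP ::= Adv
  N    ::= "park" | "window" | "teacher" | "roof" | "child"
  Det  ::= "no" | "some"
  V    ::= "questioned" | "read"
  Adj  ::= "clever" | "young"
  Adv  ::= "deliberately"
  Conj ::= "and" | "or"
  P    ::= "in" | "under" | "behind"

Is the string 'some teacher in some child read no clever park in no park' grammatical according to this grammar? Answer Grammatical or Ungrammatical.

[S [NP [NP [Det some] [N teacher]] [PP [P in] [NP [Det some] [N child]]]] [VP [V read] [NP [NP [Det no] [AP [Adj clever]] [N park]] [PP [P in] [NP [Det no] [N park]]]]]]
The bracketing above is licensed at every node by one of the given productions, with S at the root.

Grammatical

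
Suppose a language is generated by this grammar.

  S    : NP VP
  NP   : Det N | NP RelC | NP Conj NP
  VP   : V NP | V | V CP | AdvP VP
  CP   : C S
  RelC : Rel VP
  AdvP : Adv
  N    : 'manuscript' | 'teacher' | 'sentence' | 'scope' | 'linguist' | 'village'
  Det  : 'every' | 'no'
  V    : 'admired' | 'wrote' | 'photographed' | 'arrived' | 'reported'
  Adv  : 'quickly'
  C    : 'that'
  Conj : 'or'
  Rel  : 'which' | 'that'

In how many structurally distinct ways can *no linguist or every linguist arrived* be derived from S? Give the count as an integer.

1

[S [NP [NP [Det no] [N linguist]] [Conj or] [NP [Det every] [N linguist]]] [VP [V arrived]]]
No rule offers an alternative attachment or grouping for any span, so this is the only derivation.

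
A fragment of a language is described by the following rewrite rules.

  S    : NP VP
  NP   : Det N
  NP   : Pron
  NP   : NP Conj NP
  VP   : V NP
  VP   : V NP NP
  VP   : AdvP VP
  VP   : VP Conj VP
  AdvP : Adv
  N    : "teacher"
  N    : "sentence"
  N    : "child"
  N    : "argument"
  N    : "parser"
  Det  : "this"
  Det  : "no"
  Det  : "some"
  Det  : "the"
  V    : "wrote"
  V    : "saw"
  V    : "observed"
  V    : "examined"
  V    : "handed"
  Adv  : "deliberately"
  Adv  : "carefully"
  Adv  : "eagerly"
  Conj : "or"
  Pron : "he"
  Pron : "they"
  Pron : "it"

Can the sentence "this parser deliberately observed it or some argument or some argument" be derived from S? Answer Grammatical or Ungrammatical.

S
  NP
    Det: this
    N: parser
  VP
    AdvP
      Adv: deliberately
    VP
      V: observed
      NP
        NP
          Pron: it
        Conj: or
        NP
          NP
            Det: some
            N: argument
          Conj: or
          NP
            Det: some
            N: argument
Every word is introduced by a lexical rule and the phrasal rules combine the resulting categories into a single S.

Grammatical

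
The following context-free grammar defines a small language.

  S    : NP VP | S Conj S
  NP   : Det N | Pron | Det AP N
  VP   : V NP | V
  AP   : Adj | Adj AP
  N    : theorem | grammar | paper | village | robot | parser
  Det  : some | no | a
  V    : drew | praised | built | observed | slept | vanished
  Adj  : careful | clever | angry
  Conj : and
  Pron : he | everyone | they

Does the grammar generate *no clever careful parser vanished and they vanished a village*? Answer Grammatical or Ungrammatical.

Grammatical

S
  S
    NP
      Det: no
      AP
        Adj: clever
        AP
          Adj: careful
      N: parser
    VP
      V: vanished
  Conj: and
  S
    NP
      Pron: they
    VP
      V: vanished
      NP
        Det: a
        N: village
Each bracket corresponds to one application of a listed rule, so the string is derivable from S.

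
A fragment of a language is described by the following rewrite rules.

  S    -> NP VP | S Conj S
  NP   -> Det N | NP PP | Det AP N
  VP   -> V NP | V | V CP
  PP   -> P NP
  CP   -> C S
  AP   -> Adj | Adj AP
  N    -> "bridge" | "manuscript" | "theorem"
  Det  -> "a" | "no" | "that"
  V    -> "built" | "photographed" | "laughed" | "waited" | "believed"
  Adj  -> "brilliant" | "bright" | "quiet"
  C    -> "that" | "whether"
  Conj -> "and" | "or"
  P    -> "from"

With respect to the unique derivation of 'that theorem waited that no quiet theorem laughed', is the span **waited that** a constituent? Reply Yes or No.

[S [NP [Det that] [N theorem]] [VP [V waited] [CP [C that] [S [NP [Det no] [AP [Adj quiet]] [N theorem]] [VP [V laughed]]]]]]
The smallest constituent containing 'waited that' is the VP spanning 'waited that no quiet theorem laughed'; no single node in the tree dominates exactly the given words.

No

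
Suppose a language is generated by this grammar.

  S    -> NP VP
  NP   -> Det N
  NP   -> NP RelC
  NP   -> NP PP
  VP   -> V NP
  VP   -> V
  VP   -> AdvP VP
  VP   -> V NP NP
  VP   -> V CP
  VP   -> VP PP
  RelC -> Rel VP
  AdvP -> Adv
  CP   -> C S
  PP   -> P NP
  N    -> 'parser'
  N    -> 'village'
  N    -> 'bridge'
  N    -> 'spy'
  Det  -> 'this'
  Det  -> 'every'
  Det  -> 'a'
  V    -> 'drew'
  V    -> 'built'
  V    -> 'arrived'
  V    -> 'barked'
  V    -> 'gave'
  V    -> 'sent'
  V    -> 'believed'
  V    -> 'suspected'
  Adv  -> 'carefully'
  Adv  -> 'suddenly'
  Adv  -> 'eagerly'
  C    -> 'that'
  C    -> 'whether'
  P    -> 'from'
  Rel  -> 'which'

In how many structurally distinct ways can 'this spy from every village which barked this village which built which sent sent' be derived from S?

9

Two of the 9 distinct bracketings:
[S [NP [NP [NP [Det this] [N spy]] [PP [P from] [NP [Det every] [N village]]]] [RelC [Rel which] [VP [V barked] [NP [NP [NP [Det this] [N village]] [RelC [Rel which] [VP [V built]]]] [RelC [Rel which] [VP [V sent]]]]]]] [VP [V sent]]]
[S [NP [NP [NP [NP [Det this] [N spy]] [PP [P from] [NP [Det every] [N village]]]] [RelC [Rel which] [VP [V barked] [NP [NP [Det this] [N village]] [RelC [Rel which] [VP [V built]]]]]]] [RelC [Rel which] [VP [V sent]]]] [VP [V sent]]]
The trees differ in how a recursive rule is bracketed over the same span.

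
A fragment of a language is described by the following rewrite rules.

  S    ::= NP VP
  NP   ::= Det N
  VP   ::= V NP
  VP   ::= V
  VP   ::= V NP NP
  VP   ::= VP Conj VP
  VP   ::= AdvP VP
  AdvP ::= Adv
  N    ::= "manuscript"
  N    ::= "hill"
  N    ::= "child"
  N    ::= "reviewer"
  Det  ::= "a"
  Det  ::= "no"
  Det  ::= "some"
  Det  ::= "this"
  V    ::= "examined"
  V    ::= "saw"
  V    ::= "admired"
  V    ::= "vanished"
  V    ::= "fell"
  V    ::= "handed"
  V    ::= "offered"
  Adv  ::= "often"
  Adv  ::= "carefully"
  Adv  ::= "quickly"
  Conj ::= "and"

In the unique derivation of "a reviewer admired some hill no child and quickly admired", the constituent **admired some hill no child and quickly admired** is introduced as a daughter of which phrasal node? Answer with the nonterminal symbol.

S

S
  NP
    Det: a
    N: reviewer
  VP
    VP
      V: admired
      NP
        Det: some
        N: hill
      NP
        Det: no
        N: child
    Conj: and
    VP
      AdvP
        Adv: quickly
      VP
        V: admired
The span 'admired some hill no child and quickly admired' is the VP node built by VP → VP Conj VP.
Its mother is the S built by S → NP VP.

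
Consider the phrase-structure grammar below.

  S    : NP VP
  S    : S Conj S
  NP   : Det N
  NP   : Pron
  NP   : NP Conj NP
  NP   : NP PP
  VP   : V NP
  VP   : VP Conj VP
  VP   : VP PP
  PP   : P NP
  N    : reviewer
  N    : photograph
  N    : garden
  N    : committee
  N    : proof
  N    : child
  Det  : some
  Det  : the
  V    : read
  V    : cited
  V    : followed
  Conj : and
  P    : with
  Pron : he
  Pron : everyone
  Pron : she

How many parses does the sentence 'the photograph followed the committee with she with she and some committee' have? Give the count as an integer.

Two of the 9 distinct bracketings:
[S [NP [Det the] [N photograph]] [VP [V followed] [NP [NP [NP [Det the] [N committee]] [PP [P with] [NP [NP [Pron she]] [PP [P with] [NP [Pron she]]]]]] [Conj and] [NP [Det some] [N committee]]]]]
[S [NP [Det the] [N photograph]] [VP [V followed] [NP [NP [NP [NP [Det the] [N committee]] [PP [P with] [NP [Pron she]]]] [PP [P with] [NP [Pron she]]]] [Conj and] [NP [Det some] [N committee]]]]]
The trees differ in how a recursive rule is bracketed over the same span.

9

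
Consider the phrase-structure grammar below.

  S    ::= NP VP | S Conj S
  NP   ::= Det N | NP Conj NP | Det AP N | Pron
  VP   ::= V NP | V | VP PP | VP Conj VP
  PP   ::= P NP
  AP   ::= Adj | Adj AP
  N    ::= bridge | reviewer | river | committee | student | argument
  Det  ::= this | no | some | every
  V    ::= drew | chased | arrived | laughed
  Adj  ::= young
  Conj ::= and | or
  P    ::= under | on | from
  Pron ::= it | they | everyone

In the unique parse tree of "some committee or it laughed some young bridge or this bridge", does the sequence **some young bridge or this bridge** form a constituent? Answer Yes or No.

[S [NP [NP [Det some] [N committee]] [Conj or] [NP [Pron it]]] [VP [V laughed] [NP [NP [Det some] [AP [Adj young]] [N bridge]] [Conj or] [NP [Det this] [N bridge]]]]]
The words 'some young bridge or this bridge' are exhaustively dominated by a single NP node (built by NP → NP Conj NP), so they form a constituent.

Yes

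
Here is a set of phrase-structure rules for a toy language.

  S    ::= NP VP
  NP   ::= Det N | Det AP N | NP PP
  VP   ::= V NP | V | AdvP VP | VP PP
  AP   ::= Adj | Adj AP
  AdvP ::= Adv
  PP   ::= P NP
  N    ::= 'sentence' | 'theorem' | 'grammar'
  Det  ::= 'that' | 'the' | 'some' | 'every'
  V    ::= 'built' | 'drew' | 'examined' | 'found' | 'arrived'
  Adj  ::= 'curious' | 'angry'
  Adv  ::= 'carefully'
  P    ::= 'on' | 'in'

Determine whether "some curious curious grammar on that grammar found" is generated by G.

[S [NP [NP [Det some] [AP [Adj curious] [AP [Adj curious]]] [N grammar]] [PP [P on] [NP [Det that] [N grammar]]]] [VP [V found]]]
The bracketing above is licensed at every node by one of the given productions, with S at the root.

Grammatical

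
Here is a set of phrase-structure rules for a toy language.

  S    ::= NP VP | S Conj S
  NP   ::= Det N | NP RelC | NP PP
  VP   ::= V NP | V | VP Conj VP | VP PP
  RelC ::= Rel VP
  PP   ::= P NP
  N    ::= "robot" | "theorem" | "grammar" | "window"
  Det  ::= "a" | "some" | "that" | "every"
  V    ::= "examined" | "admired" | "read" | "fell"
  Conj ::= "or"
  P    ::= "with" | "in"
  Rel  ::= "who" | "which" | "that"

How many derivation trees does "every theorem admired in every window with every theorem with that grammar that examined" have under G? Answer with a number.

Two of the 9 distinct bracketings:
[S [NP [Det every] [N theorem]] [VP [VP [V admired]] [PP [P in] [NP [NP [NP [Det every] [N window]] [PP [P with] [NP [NP [Det every] [N theorem]] [PP [P with] [NP [Det that] [N grammar]]]]]] [RelC [Rel that] [VP [V examined]]]]]]]
[S [NP [Det every] [N theorem]] [VP [VP [V admired]] [PP [P in] [NP [NP [NP [NP [Det every] [N window]] [PP [P with] [NP [Det every] [N theorem]]]] [PP [P with] [NP [Det that] [N grammar]]]] [RelC [Rel that] [VP [V examined]]]]]]]
The trees differ in how a recursive rule is bracketed over the same span.

9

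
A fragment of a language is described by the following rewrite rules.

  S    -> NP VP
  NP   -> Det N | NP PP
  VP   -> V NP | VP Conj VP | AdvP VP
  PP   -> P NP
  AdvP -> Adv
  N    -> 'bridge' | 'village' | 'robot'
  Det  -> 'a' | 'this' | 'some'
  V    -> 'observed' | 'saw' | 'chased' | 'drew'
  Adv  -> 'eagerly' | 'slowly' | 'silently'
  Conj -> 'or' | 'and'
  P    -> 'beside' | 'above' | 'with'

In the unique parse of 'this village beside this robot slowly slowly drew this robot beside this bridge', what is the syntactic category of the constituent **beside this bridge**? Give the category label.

PP

[S [NP [NP [Det this] [N village]] [PP [P beside] [NP [Det this] [N robot]]]] [VP [AdvP [Adv slowly]] [VP [AdvP [Adv slowly]] [VP [V drew] [NP [NP [Det this] [N robot]] [PP [P beside] [NP [Det this] [N bridge]]]]]]]]
The span 'beside this bridge' is the PP node built by PP → P NP.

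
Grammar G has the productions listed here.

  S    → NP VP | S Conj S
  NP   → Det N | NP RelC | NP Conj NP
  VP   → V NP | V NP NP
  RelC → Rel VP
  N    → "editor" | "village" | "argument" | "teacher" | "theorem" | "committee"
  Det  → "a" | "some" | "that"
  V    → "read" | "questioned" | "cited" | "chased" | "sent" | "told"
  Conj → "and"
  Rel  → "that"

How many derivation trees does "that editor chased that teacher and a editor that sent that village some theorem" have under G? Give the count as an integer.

4

Two of the 4 distinct bracketings:
[S [NP [Det that] [N editor]] [VP [V chased] [NP [NP [NP [Det that] [N teacher]] [Conj and] [NP [Det a] [N editor]]] [RelC [Rel that] [VP [V sent] [NP [Det that] [N village]] [NP [Det some] [N theorem]]]]]]]
[S [NP [Det that] [N editor]] [VP [V chased] [NP [NP [Det that] [N teacher]] [Conj and] [NP [NP [Det a] [N editor]] [RelC [Rel that] [VP [V sent] [NP [Det that] [N village]] [NP [Det some] [N theorem]]]]]]]]
The trees differ in how a recursive rule is bracketed over the same span.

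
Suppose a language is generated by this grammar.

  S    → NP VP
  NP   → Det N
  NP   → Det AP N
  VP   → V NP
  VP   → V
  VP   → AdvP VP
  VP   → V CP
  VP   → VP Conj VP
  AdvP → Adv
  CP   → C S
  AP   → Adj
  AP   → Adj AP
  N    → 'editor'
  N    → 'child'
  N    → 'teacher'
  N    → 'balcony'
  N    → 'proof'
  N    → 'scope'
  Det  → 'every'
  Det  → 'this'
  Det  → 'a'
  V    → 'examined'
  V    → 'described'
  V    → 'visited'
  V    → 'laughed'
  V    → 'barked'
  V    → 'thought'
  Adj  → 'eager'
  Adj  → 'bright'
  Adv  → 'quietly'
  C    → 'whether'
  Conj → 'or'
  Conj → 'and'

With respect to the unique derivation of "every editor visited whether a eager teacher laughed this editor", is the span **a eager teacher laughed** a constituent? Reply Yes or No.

[S [NP [Det every] [N editor]] [VP [V visited] [CP [C whether] [S [NP [Det a] [AP [Adj eager]] [N teacher]] [VP [V laughed] [NP [Det this] [N editor]]]]]]]
The smallest constituent containing 'a eager teacher laughed' is the S spanning 'a eager teacher laughed this editor'; no single node in the tree dominates exactly the given words.

No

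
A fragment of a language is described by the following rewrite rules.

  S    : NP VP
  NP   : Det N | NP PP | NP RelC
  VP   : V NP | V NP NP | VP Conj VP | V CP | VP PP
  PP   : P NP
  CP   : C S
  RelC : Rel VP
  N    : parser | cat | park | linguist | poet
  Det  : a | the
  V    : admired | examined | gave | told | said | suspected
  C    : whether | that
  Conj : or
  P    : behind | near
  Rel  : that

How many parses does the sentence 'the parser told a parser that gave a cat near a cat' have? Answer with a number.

Two of the 4 distinct bracketings:
[S [NP [Det the] [N parser]] [VP [V told] [NP [NP [NP [Det a] [N parser]] [RelC [Rel that] [VP [V gave] [NP [Det a] [N cat]]]]] [PP [P near] [NP [Det a] [N cat]]]]]]
[S [NP [Det the] [N parser]] [VP [V told] [NP [NP [Det a] [N parser]] [RelC [Rel that] [VP [V gave] [NP [NP [Det a] [N cat]] [PP [P near] [NP [Det a] [N cat]]]]]]]]]
The trees differ in how a recursive rule is bracketed over the same span.

4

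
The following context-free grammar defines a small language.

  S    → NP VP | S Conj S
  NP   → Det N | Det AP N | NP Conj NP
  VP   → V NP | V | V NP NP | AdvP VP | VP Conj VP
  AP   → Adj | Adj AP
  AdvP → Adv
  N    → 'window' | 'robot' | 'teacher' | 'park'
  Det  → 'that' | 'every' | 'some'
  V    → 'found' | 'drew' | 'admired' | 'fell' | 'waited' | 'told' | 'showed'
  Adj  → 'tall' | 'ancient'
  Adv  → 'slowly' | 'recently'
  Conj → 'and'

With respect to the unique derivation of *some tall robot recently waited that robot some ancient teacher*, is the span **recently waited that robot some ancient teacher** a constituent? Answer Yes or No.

Yes

[S [NP [Det some] [AP [Adj tall]] [N robot]] [VP [AdvP [Adv recently]] [VP [V waited] [NP [Det that] [N robot]] [NP [Det some] [AP [Adj ancient]] [N teacher]]]]]
The words 'recently waited that robot some ancient teacher' are exhaustively dominated by a single VP node (built by VP → AdvP VP), so they form a constituent.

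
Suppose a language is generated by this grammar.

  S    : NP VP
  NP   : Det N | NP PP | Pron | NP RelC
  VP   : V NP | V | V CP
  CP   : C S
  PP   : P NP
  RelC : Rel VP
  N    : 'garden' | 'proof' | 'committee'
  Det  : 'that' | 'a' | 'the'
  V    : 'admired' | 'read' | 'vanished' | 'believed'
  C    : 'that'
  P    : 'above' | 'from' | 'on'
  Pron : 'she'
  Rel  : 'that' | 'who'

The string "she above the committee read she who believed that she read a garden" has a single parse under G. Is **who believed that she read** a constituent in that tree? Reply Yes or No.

[S [NP [NP [Pron she]] [PP [P above] [NP [Det the] [N committee]]]] [VP [V read] [NP [NP [Pron she]] [RelC [Rel who] [VP [V believed] [CP [C that] [S [NP [Pron she]] [VP [V read] [NP [Det a] [N garden]]]]]]]]]]
The smallest constituent containing 'who believed that she read' is the RelC spanning 'who believed that she read a garden'; no single node in the tree dominates exactly the given words.

No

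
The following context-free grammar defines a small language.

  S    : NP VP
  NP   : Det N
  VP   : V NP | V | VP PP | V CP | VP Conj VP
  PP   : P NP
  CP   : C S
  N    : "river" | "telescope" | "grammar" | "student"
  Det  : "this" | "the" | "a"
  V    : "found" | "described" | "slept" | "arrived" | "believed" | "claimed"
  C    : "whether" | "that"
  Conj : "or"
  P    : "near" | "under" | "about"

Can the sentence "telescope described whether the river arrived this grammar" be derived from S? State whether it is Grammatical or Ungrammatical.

Ungrammatical

For S → NP VP, no prefix of the string parses as an NP.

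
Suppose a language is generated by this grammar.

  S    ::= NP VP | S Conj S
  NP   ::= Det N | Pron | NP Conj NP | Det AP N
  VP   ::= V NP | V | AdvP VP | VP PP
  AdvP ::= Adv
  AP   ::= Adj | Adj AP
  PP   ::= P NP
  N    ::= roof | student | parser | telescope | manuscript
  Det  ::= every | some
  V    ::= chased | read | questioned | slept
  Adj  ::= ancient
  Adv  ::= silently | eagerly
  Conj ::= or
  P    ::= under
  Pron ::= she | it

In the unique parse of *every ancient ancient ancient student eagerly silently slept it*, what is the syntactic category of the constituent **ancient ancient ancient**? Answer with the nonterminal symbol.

AP

S
  NP
    Det: every
    AP
      Adj: ancient
      AP
        Adj: ancient
        AP
          Adj: ancient
    N: student
  VP
    AdvP
      Adv: eagerly
    VP
      AdvP
        Adv: silently
      VP
        V: slept
        NP
          Pron: it
The span 'ancient ancient ancient' is the AP node built by AP → Adj AP.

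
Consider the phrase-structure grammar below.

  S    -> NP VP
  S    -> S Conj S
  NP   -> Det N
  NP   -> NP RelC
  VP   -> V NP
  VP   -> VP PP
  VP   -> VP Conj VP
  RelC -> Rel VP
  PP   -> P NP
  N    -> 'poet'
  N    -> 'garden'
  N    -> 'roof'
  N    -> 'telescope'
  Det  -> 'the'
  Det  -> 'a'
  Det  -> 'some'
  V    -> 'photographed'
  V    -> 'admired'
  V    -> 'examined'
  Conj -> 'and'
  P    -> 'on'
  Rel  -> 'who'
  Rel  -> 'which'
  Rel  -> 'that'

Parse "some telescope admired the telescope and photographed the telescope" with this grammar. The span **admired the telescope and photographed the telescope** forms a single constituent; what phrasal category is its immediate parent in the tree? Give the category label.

[S [NP [Det some] [N telescope]] [VP [VP [V admired] [NP [Det the] [N telescope]]] [Conj and] [VP [V photographed] [NP [Det the] [N telescope]]]]]
The span 'admired the telescope and photographed the telescope' is the VP node built by VP → VP Conj VP.
Its mother is the S built by S → NP VP.

S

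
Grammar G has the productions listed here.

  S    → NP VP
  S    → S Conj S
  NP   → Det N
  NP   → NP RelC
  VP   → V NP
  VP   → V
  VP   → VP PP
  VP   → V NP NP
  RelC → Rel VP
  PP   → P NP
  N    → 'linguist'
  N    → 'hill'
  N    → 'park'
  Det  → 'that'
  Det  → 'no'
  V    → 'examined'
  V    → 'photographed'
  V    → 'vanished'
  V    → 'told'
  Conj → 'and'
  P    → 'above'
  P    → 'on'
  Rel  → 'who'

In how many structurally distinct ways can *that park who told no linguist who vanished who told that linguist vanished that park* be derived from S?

4

Two of the 4 distinct bracketings:
[S [NP [NP [Det that] [N park]] [RelC [Rel who] [VP [V told] [NP [NP [NP [Det no] [N linguist]] [RelC [Rel who] [VP [V vanished]]]] [RelC [Rel who] [VP [V told] [NP [Det that] [N linguist]]]]]]]] [VP [V vanished] [NP [Det that] [N park]]]]
[S [NP [NP [Det that] [N park]] [RelC [Rel who] [VP [V told] [NP [NP [NP [Det no] [N linguist]] [RelC [Rel who] [VP [V vanished]]]] [RelC [Rel who] [VP [V told]]]] [NP [Det that] [N linguist]]]]] [VP [V vanished] [NP [Det that] [N park]]]]
The difference turns on whether VP → V NP NP is used at the relevant span, versus an alternative expansion of VP.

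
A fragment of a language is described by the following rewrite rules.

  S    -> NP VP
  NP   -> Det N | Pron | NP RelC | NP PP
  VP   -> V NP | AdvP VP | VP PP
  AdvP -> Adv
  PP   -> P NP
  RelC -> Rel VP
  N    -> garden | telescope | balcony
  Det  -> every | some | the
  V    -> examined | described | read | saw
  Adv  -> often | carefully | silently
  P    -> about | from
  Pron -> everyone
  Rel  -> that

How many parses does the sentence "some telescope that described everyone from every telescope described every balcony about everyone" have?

6

Two of the 6 distinct bracketings:
[S [NP [NP [Det some] [N telescope]] [RelC [Rel that] [VP [V described] [NP [NP [Pron everyone]] [PP [P from] [NP [Det every] [N telescope]]]]]]] [VP [V described] [NP [NP [Det every] [N balcony]] [PP [P about] [NP [Pron everyone]]]]]]
[S [NP [NP [Det some] [N telescope]] [RelC [Rel that] [VP [V described] [NP [NP [Pron everyone]] [PP [P from] [NP [Det every] [N telescope]]]]]]] [VP [VP [V described] [NP [Det every] [N balcony]]] [PP [P about] [NP [Pron everyone]]]]]
The difference turns on whether VP → VP PP is used at the relevant span, versus an alternative expansion of VP.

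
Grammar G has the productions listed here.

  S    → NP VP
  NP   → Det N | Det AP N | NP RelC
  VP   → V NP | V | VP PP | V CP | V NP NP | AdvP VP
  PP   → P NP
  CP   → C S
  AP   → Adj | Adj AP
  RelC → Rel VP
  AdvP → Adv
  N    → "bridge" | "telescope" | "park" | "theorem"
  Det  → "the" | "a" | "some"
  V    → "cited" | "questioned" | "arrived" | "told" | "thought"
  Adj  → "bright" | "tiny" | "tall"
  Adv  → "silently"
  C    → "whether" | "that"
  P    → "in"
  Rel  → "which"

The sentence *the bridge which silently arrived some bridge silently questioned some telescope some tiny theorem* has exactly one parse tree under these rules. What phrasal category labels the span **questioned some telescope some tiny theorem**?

S
  NP
    NP
      Det: the
      N: bridge
    RelC
      Rel: which
      VP
        AdvP
          Adv: silently
        VP
          V: arrived
          NP
            Det: some
            N: bridge
  VP
    AdvP
      Adv: silently
    VP
      V: questioned
      NP
        Det: some
        N: telescope
      NP
        Det: some
        AP
          Adj: tiny
        N: theorem
The span 'questioned some telescope some tiny theorem' is the VP node built by VP → V NP NP.

VP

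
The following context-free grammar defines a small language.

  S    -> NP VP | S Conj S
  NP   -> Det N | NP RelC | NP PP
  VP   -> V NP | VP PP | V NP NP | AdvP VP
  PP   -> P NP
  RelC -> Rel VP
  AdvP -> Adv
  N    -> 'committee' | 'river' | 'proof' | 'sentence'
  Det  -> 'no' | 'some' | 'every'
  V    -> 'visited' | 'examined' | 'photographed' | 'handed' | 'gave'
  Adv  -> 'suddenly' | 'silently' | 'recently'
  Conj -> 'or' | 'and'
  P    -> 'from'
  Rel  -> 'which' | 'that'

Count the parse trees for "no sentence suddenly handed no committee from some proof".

3

Two of the 3 distinct bracketings:
[S [NP [Det no] [N sentence]] [VP [VP [AdvP [Adv suddenly]] [VP [V handed] [NP [Det no] [N committee]]]] [PP [P from] [NP [Det some] [N proof]]]]]
[S [NP [Det no] [N sentence]] [VP [AdvP [Adv suddenly]] [VP [V handed] [NP [NP [Det no] [N committee]] [PP [P from] [NP [Det some] [N proof]]]]]]]
The difference turns on whether NP → NP PP is used at the relevant span, versus an alternative expansion of NP.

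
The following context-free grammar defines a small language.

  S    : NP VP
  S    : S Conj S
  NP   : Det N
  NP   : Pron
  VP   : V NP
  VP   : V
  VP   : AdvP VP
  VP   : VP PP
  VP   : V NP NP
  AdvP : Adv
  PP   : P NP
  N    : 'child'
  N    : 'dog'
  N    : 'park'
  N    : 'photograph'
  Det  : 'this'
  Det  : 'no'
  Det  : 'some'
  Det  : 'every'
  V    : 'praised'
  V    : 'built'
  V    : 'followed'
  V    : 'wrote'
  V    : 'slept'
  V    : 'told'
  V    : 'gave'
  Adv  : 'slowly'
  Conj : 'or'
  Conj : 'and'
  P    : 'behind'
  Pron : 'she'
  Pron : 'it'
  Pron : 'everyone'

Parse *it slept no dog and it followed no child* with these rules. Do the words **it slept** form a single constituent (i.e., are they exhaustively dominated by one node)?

No

[S [S [NP [Pron it]] [VP [V slept] [NP [Det no] [N dog]]]] [Conj and] [S [NP [Pron it]] [VP [V followed] [NP [Det no] [N child]]]]]
The smallest constituent containing 'it slept' is the S spanning 'it slept no dog'; no single node in the tree dominates exactly the given words.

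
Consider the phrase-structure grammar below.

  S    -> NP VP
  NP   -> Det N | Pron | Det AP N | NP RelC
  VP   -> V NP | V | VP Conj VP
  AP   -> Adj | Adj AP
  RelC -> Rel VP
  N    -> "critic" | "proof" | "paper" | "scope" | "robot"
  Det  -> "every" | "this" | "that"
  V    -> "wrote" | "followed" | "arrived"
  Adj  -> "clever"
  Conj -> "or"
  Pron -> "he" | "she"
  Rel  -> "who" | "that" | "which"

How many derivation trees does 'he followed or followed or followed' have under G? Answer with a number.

2

The two bracketings:
[S [NP [Pron he]] [VP [VP [V followed]] [Conj or] [VP [VP [V followed]] [Conj or] [VP [V followed]]]]]
[S [NP [Pron he]] [VP [VP [VP [V followed]] [Conj or] [VP [V followed]]] [Conj or] [VP [V followed]]]]
The trees differ in how a recursive rule is bracketed over the same span.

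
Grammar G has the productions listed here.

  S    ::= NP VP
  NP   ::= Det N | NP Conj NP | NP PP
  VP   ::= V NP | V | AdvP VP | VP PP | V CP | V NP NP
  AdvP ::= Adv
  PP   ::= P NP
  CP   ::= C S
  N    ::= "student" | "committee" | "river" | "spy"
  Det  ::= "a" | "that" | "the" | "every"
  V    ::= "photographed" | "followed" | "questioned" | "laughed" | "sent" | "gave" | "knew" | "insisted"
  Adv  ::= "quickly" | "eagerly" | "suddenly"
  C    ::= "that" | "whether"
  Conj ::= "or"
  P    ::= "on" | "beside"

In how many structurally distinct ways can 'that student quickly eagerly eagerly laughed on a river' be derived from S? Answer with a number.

4

Two of the 4 distinct bracketings:
[S [NP [Det that] [N student]] [VP [AdvP [Adv quickly]] [VP [AdvP [Adv eagerly]] [VP [AdvP [Adv eagerly]] [VP [VP [V laughed]] [PP [P on] [NP [Det a] [N river]]]]]]]]
[S [NP [Det that] [N student]] [VP [AdvP [Adv quickly]] [VP [AdvP [Adv eagerly]] [VP [VP [AdvP [Adv eagerly]] [VP [V laughed]]] [PP [P on] [NP [Det a] [N river]]]]]]]
The trees differ in how a recursive rule is bracketed over the same span.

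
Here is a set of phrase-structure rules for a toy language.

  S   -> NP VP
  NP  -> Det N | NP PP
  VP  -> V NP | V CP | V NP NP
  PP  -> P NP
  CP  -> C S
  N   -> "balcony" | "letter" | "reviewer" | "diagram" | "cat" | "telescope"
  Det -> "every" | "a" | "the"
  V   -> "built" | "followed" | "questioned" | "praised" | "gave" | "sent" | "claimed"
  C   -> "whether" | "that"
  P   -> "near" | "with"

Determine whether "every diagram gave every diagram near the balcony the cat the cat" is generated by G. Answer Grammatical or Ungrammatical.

Ungrammatical

For S → NP VP, the only prefix that parses as NP is 'every diagram', but the remainder 'gave every diagram near the balcony the cat the cat' is not a VP under these rules.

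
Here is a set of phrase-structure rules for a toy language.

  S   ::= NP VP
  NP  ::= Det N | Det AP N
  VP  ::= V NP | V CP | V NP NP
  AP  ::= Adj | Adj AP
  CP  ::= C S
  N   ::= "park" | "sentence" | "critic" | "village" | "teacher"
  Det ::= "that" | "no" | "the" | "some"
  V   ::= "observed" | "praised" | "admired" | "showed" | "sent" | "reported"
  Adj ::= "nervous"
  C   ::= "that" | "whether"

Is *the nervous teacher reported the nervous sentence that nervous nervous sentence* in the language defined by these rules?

Grammatical

[S [NP [Det the] [AP [Adj nervous]] [N teacher]] [VP [V reported] [NP [Det the] [AP [Adj nervous]] [N sentence]] [NP [Det that] [AP [Adj nervous] [AP [Adj nervous]]] [N sentence]]]]
Every word is introduced by a lexical rule and the phrasal rules combine the resulting categories into a single S.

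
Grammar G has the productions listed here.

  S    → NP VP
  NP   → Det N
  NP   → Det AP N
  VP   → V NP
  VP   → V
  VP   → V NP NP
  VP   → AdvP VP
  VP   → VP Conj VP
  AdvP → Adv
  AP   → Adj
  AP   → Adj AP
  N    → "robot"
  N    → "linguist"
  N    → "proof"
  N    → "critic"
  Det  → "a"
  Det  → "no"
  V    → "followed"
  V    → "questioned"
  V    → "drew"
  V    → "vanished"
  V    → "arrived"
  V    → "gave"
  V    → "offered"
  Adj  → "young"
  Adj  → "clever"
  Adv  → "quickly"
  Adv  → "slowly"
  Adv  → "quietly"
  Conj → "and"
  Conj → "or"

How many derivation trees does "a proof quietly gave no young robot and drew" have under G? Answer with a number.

The two bracketings:
[S [NP [Det a] [N proof]] [VP [AdvP [Adv quietly]] [VP [VP [V gave] [NP [Det no] [AP [Adj young]] [N robot]]] [Conj and] [VP [V drew]]]]]
[S [NP [Det a] [N proof]] [VP [VP [AdvP [Adv quietly]] [VP [V gave] [NP [Det no] [AP [Adj young]] [N robot]]]] [Conj and] [VP [V drew]]]]
The trees differ in how a recursive rule is bracketed over the same span.

2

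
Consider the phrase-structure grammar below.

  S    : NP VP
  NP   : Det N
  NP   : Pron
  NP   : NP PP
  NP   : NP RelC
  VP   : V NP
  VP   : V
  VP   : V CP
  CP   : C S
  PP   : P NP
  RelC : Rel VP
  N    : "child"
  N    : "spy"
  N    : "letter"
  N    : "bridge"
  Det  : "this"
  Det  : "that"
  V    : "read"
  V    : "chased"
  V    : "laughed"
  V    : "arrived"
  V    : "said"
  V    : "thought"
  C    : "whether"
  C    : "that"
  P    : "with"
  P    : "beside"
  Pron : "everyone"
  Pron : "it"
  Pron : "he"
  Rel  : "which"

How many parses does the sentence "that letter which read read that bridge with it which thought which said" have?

3

Two of the 3 distinct bracketings:
[S [NP [NP [Det that] [N letter]] [RelC [Rel which] [VP [V read]]]] [VP [V read] [NP [NP [Det that] [N bridge]] [PP [P with] [NP [NP [NP [Pron it]] [RelC [Rel which] [VP [V thought]]]] [RelC [Rel which] [VP [V said]]]]]]]]
[S [NP [NP [Det that] [N letter]] [RelC [Rel which] [VP [V read]]]] [VP [V read] [NP [NP [NP [Det that] [N bridge]] [PP [P with] [NP [NP [Pron it]] [RelC [Rel which] [VP [V thought]]]]]] [RelC [Rel which] [VP [V said]]]]]]
The trees differ in how a recursive rule is bracketed over the same span.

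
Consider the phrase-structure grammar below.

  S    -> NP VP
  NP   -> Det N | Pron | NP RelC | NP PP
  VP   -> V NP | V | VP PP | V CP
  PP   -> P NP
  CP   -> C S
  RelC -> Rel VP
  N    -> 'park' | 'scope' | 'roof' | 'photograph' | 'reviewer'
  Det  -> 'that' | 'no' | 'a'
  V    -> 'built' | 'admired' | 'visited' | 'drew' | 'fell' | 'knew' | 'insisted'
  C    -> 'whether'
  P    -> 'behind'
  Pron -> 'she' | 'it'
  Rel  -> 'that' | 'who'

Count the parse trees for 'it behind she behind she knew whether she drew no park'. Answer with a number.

The two bracketings:
[S [NP [NP [Pron it]] [PP [P behind] [NP [NP [Pron she]] [PP [P behind] [NP [Pron she]]]]]] [VP [V knew] [CP [C whether] [S [NP [Pron she]] [VP [V drew] [NP [Det no] [N park]]]]]]]
[S [NP [NP [NP [Pron it]] [PP [P behind] [NP [Pron she]]]] [PP [P behind] [NP [Pron she]]]] [VP [V knew] [CP [C whether] [S [NP [Pron she]] [VP [V drew] [NP [Det no] [N park]]]]]]]
The trees differ in how a recursive rule is bracketed over the same span.

2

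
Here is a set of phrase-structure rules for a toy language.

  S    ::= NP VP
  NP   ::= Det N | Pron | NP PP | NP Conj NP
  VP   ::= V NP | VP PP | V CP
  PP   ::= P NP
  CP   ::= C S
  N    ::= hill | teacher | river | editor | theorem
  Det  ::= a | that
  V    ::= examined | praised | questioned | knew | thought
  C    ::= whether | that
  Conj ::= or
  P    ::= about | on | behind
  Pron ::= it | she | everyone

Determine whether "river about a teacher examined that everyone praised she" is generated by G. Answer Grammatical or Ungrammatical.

Ungrammatical

For S → NP VP, no prefix of the string parses as an NP.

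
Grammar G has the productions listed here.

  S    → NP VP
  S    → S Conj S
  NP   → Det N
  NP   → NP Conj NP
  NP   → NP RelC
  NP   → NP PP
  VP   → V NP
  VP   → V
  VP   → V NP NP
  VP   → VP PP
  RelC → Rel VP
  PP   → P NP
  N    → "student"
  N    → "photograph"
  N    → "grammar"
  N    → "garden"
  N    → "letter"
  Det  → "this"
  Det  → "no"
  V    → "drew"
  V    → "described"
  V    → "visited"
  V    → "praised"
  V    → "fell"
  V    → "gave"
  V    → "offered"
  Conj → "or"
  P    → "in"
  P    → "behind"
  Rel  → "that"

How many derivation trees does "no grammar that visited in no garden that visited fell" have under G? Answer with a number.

4

Two of the 4 distinct bracketings:
[S [NP [NP [Det no] [N grammar]] [RelC [Rel that] [VP [VP [V visited]] [PP [P in] [NP [NP [Det no] [N garden]] [RelC [Rel that] [VP [V visited]]]]]]]] [VP [V fell]]]
[S [NP [NP [NP [Det no] [N grammar]] [RelC [Rel that] [VP [VP [V visited]] [PP [P in] [NP [Det no] [N garden]]]]]] [RelC [Rel that] [VP [V visited]]]] [VP [V fell]]]
The trees differ in how a recursive rule is bracketed over the same span.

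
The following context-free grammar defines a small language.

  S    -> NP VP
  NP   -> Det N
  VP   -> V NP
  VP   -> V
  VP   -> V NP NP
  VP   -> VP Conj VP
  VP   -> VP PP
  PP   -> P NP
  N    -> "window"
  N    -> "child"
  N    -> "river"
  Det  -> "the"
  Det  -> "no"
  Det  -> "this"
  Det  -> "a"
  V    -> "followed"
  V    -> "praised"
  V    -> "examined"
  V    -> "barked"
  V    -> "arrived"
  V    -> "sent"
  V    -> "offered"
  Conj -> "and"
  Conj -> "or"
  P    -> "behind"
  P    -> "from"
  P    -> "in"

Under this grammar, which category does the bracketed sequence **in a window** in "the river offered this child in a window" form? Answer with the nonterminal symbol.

S
  NP
    Det: the
    N: river
  VP
    VP
      V: offered
      NP
        Det: this
        N: child
    PP
      P: in
      NP
        Det: a
        N: window
The span 'in a window' is the PP node built by PP → P NP.

PP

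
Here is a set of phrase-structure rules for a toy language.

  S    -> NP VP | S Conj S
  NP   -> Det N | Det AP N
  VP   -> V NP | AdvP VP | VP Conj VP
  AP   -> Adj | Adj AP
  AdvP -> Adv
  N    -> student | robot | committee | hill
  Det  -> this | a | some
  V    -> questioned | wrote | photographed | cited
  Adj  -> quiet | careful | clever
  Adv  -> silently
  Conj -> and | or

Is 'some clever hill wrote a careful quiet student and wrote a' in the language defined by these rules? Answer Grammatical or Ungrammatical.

For S → NP VP, the only prefix that parses as NP is 'some clever hill', but the remainder 'wrote a careful quiet student and wrote a' is not a VP under these rules. The alternative S rule S → S Conj S likewise has no satisfying split.

Ungrammatical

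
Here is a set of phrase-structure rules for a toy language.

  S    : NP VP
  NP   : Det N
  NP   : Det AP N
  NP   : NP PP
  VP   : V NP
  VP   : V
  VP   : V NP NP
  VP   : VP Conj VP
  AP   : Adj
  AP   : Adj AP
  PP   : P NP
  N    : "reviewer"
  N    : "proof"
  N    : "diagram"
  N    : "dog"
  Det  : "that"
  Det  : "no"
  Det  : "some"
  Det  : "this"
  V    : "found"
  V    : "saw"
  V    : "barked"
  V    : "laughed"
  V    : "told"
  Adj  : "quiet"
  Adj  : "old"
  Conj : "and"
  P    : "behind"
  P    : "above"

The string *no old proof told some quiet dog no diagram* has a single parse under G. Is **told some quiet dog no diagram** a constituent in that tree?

[S [NP [Det no] [AP [Adj old]] [N proof]] [VP [V told] [NP [Det some] [AP [Adj quiet]] [N dog]] [NP [Det no] [N diagram]]]]
The words 'told some quiet dog no diagram' are exhaustively dominated by a single VP node (built by VP → V NP NP), so they form a constituent.

Yes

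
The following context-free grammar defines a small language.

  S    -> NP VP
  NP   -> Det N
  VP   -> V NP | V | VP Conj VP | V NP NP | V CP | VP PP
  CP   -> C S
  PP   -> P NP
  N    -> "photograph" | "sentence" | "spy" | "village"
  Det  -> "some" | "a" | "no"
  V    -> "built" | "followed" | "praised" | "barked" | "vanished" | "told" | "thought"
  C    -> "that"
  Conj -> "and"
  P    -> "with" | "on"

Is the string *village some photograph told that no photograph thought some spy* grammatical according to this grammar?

For S → NP VP, no prefix of the string parses as an NP.

Ungrammatical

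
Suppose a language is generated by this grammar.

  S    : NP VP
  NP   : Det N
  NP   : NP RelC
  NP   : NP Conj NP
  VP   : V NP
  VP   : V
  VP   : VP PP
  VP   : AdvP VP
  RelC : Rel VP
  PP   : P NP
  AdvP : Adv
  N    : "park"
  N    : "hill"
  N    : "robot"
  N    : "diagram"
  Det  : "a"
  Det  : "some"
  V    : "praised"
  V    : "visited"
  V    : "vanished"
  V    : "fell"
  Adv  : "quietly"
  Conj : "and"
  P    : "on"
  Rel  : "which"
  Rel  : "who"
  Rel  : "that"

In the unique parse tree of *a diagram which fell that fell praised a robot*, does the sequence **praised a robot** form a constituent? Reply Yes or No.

Yes

[S [NP [NP [NP [Det a] [N diagram]] [RelC [Rel which] [VP [V fell]]]] [RelC [Rel that] [VP [V fell]]]] [VP [V praised] [NP [Det a] [N robot]]]]
The words 'praised a robot' are exhaustively dominated by a single VP node (built by VP → V NP), so they form a constituent.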